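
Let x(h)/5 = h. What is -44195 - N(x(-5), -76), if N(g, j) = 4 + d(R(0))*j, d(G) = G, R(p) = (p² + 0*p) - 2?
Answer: -44351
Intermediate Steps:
x(h) = 5*h
R(p) = -2 + p² (R(p) = (p² + 0) - 2 = p² - 2 = -2 + p²)
N(g, j) = 4 - 2*j (N(g, j) = 4 + (-2 + 0²)*j = 4 + (-2 + 0)*j = 4 - 2*j)
-44195 - N(x(-5), -76) = -44195 - (4 - 2*(-76)) = -44195 - (4 + 152) = -44195 - 1*156 = -44195 - 156 = -44351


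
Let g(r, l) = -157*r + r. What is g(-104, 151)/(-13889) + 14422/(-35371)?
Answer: -774166262/491267819 ≈ -1.5759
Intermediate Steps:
g(r, l) = -156*r
g(-104, 151)/(-13889) + 14422/(-35371) = -156*(-104)/(-13889) + 14422/(-35371) = 16224*(-1/13889) + 14422*(-1/35371) = -16224/13889 - 14422/35371 = -774166262/491267819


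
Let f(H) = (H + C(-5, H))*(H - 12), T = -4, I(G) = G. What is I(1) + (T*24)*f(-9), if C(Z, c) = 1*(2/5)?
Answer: -86683/5 ≈ -17337.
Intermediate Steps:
C(Z, c) = 2/5 (C(Z, c) = 1*(2*(1/5)) = 1*(2/5) = 2/5)
f(H) = (-12 + H)*(2/5 + H) (f(H) = (H + 2/5)*(H - 12) = (2/5 + H)*(-12 + H) = (-12 + H)*(2/5 + H))
I(1) + (T*24)*f(-9) = 1 + (-4*24)*(-24/5 + (-9)**2 - 58/5*(-9)) = 1 - 96*(-24/5 + 81 + 522/5) = 1 - 96*903/5 = 1 - 86688/5 = -86683/5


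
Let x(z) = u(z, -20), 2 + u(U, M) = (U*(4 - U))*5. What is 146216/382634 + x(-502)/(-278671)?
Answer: 37622504446/7616357101 ≈ 4.9397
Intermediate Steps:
u(U, M) = -2 + 5*U*(4 - U) (u(U, M) = -2 + (U*(4 - U))*5 = -2 + 5*U*(4 - U))
x(z) = -2 - 5*z² + 20*z
146216/382634 + x(-502)/(-278671) = 146216/382634 + (-2 - 5*(-502)² + 20*(-502))/(-278671) = 146216*(1/382634) + (-2 - 5*252004 - 10040)*(-1/278671) = 10444/27331 + (-2 - 1260020 - 10040)*(-1/278671) = 10444/27331 - 1270062*(-1/278671) = 10444/27331 + 1270062/278671 = 37622504446/7616357101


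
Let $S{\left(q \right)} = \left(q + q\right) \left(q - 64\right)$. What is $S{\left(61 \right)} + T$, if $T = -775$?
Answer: $-1141$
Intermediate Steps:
$S{\left(q \right)} = 2 q \left(-64 + q\right)$
$S{\left(61 \right)} + T = 2 \cdot 61 \left(-64 + 61\right) - 775 = 2 \cdot 61 \left(-3\right) - 775 = -366 - 775 = -1141$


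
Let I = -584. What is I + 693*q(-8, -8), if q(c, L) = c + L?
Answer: -11672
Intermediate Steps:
q(c, L) = L + c
I + 693*q(-8, -8) = -584 + 693*(-8 - 8) = -584 + 693*(-16) = -584 - 11088 = -11672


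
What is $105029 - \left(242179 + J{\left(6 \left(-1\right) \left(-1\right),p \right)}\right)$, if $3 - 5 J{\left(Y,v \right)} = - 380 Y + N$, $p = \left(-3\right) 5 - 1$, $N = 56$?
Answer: $- \frac{687977}{5} \approx -1.376 \cdot 10^{5}$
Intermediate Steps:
$p = -16$ ($p = -15 - 1 = -16$)
$J{\left(Y,v \right)} = - \frac{53}{5} + 76 Y$ ($J{\left(Y,v \right)} = \frac{3}{5} - \frac{- 380 Y + 56}{5} = \frac{3}{5} - \frac{56 - 380 Y}{5} = \frac{3}{5} + \left(- \frac{56}{5} + 76 Y\right) = - \frac{53}{5} + 76 Y$)
$105029 - \left(242179 + J{\left(6 \left(-1\right) \left(-1\right),p \right)}\right) = 105029 - \left(242179 - \left(\frac{53}{5} - 76 \cdot 6 \left(-1\right) \left(-1\right)\right)\right) = 105029 - \left(242179 - \left(\frac{53}{5} - 76 \left(\left(-6\right) \left(-1\right)\right)\right)\right) = 105029 - \left(242179 + \left(- \frac{53}{5} + 76 \cdot 6\right)\right) = 105029 - \left(242179 + \left(- \frac{53}{5} + 456\right)\right) = 105029 - \left(242179 + \frac{2227}{5}\right) = 105029 - \frac{1213122}{5} = - \frac{687977}{5}$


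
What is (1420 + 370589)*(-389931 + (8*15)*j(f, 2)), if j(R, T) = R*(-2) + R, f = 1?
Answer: -145102482459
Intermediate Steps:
j(R, T) = -R (j(R, T) = -2*R + R = -R)
(1420 + 370589)*(-389931 + (8*15)*j(f, 2)) = (1420 + 370589)*(-389931 + (8*15)*(-1*1)) = 372009*(-389931 + 120*(-1)) = 372009*(-389931 - 120) = 372009*(-390051) = -145102482459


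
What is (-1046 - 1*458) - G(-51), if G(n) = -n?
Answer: -1555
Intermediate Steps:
(-1046 - 1*458) - G(-51) = (-1046 - 1*458) - (-1)*(-51) = (-1046 - 458) - 1*51 = -1504 - 51 = -1555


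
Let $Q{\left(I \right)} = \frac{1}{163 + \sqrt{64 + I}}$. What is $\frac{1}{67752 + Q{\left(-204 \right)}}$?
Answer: $\frac{1809588331}{122603239645489} + \frac{2 i \sqrt{35}}{122603239645489} \approx 1.476 \cdot 10^{-5} + 9.6508 \cdot 10^{-14} i$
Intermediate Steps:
$\frac{1}{67752 + Q{\left(-204 \right)}} = \frac{1}{67752 + \frac{1}{163 + \sqrt{64 - 204}}} = \frac{1}{67752 + \frac{1}{163 + \sqrt{-140}}} = \frac{1}{67752 + \frac{1}{163 + 2 i \sqrt{35}}}$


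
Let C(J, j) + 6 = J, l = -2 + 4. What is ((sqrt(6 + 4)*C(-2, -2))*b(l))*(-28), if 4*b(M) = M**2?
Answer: 224*sqrt(10) ≈ 708.35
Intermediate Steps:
l = 2
C(J, j) = -6 + J
b(M) = M**2/4
((sqrt(6 + 4)*C(-2, -2))*b(l))*(-28) = ((sqrt(6 + 4)*(-6 - 2))*((1/4)*2**2))*(-28) = ((sqrt(10)*(-8))*((1/4)*4))*(-28) = (-8*sqrt(10)*1)*(-28) = -8*sqrt(10)*(-28) = 224*sqrt(10)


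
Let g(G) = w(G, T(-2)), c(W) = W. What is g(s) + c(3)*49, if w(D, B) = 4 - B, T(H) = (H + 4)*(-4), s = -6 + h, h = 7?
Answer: 159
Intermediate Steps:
s = 1 (s = -6 + 7 = 1)
T(H) = -16 - 4*H (T(H) = (4 + H)*(-4) = -16 - 4*H)
g(G) = 12 (g(G) = 4 - (-16 - 4*(-2)) = 4 - (-16 + 8) = 4 - 1*(-8) = 4 + 8 = 12)
g(s) + c(3)*49 = 12 + 3*49 = 12 + 147 = 159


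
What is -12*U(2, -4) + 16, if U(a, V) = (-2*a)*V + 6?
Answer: -248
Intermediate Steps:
U(a, V) = 6 - 2*V*a (U(a, V) = -2*V*a + 6 = 6 - 2*V*a)
-12*U(2, -4) + 16 = -12*(6 - 2*(-4)*2) + 16 = -12*(6 + 16) + 16 = -12*22 + 16 = -264 + 16 = -248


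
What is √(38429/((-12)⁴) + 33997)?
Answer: √705000221/144 ≈ 184.39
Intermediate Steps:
√(38429/((-12)⁴) + 33997) = √(38429/20736 + 33997) = √(705000221/20736) = √705000221/144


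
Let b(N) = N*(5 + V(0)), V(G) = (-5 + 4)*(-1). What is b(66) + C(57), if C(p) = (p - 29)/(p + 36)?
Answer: 36856/93 ≈ 396.30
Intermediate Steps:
V(G) = 1 (V(G) = -1*(-1) = 1)
b(N) = 6*N (b(N) = N*(5 + 1) = N*6 = 6*N)
C(p) = (-29 + p)/(36 + p)
b(66) + C(57) = 6*66 + (-29 + 57)/(36 + 57) = 396 + 28/93 = 36856/93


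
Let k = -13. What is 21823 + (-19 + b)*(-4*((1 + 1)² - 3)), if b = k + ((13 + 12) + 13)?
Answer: 21799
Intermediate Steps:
b = 25 (b = -13 + ((13 + 12) + 13) = -13 + (25 + 13) = -13 + 38 = 25)
21823 + (-19 + b)*(-4*((1 + 1)² - 3)) = 21823 + (-19 + 25)*(-4*((1 + 1)² - 3)) = 21823 + 6*(-4*(2² - 3)) = 21823 + 6*(-4*(4 - 3)) = 21823 + 6*(-4*1) = 21823 + 6*(-4) = 21823 - 24 = 21799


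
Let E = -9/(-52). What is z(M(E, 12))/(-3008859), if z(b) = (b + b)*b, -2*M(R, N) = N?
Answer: -24/1002953 ≈ -2.3929e-5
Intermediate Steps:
E = 9/52 (E = -9*(-1/52) = 9/52 ≈ 0.17308)
M(R, N) = -N/2
z(b) = 2*b**2 (z(b) = (2*b)*b = 2*b**2)
z(M(E, 12))/(-3008859) = (2*(-1/2*12)**2)/(-3008859) = (2*(-6)**2)*(-1/3008859) = (2*36)*(-1/3008859) = 72*(-1/3008859) = -24/1002953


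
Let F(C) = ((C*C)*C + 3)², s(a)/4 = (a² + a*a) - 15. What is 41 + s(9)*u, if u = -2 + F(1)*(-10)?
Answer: -95215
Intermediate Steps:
s(a) = -60 + 8*a² (s(a) = 4*((a² + a*a) - 15) = 4*((a² + a²) - 15) = 4*(2*a² - 15) = 4*(-15 + 2*a²) = -60 + 8*a²)
F(C) = (3 + C³)² (F(C) = (C²*C + 3)² = (C³ + 3)² = (3 + C³)²)
u = -162 (u = -2 + (3 + 1³)²*(-10) = -2 + (3 + 1)²*(-10) = -2 + 4²*(-10) = -2 + 16*(-10) = -2 - 160 = -162)
41 + s(9)*u = 41 + (-60 + 8*9²)*(-162) = 41 + (-60 + 8*81)*(-162) = 41 + (-60 + 648)*(-162) = 41 + 588*(-162) = 41 - 95256 = -95215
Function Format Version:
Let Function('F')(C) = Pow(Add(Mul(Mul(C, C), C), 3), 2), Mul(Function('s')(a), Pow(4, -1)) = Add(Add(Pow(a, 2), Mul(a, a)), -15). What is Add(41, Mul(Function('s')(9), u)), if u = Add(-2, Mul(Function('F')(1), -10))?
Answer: -95215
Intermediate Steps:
Function('s')(a) = Add(-60, Mul(8, Pow(a, 2))) (Function('s')(a) = Mul(4, Add(Add(Pow(a, 2), Mul(a, a)), -15)) = Mul(4, Add(Add(Pow(a, 2), Pow(a, 2)), -15)) = Mul(4, Add(Mul(2, Pow(a, 2)), -15)) = Mul(4, Add(-15, Mul(2, Pow(a, 2)))) = Add(-60, Mul(8, Pow(a, 2))))
Function('F')(C) = Pow(Add(3, Pow(C, 3)), 2) (Function('F')(C) = Pow(Add(Mul(Pow(C, 2), C), 3), 2) = Pow(Add(Pow(C, 3), 3), 2) = Pow(Add(3, Pow(C, 3)), 2))
u = -162 (u = Add(-2, Mul(Pow(Add(3, Pow(1, 3)), 2), -10)) = Add(-2, Mul(Pow(Add(3, 1), 2), -10)) = Add(-2, Mul(Pow(4, 2), -10)) = Add(-2, Mul(16, -10)) = Add(-2, -160) = -162)
Add(41, Mul(Function('s')(9), u)) = Add(41, Mul(Add(-60, Mul(8, Pow(9, 2))), -162)) = Add(41, Mul(Add(-60, Mul(8, 81)), -162)) = Add(41, Mul(Add(-60, 648), -162)) = Add(41, Mul(588, -162)) = Add(41, -95256) = -95215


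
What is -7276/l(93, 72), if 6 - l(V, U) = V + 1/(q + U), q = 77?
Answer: 271031/3241 ≈ 83.626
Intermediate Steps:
l(V, U) = 6 - V - 1/(77 + U) (l(V, U) = 6 - (V + 1/(77 + U)) = 6 + (-V - 1/(77 + U)) = 6 - V - 1/(77 + U))
-7276/l(93, 72) = -7276*(77 + 72)/(461 - 77*93 + 6*72 - 1*72*93) = -7276*149/(461 - 7161 + 432 - 6696) = -7276/((1/149)*(-12964)) = -7276/(-12964/149) = -7276*(-149/12964) = 271031/3241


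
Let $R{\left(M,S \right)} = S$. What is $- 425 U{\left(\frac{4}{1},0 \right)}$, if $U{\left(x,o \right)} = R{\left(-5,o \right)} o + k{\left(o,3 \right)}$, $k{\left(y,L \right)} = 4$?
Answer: $-1700$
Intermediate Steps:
$U{\left(x,o \right)} = 4 + o^{2}$ ($U{\left(x,o \right)} = o o + 4 = o^{2} + 4 = 4 + o^{2}$)
$- 425 U{\left(\frac{4}{1},0 \right)} = - 425 \left(4 + 0^{2}\right) = - 425 \left(4 + 0\right) = \left(-425\right) 4 = -1700$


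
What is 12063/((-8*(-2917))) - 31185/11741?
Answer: -586101477/273987976 ≈ -2.1391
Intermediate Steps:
12063/((-8*(-2917))) - 31185/11741 = 12063/23336 - 31185*1/11741 = 12063*(1/23336) - 31185/11741 = 12063/23336 - 31185/11741 = -586101477/273987976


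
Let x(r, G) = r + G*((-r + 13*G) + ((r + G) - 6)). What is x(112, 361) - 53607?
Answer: 1768833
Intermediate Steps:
x(r, G) = r + G*(-6 + 14*G) (x(r, G) = r + G*((-r + 13*G) + ((G + r) - 6)) = r + G*((-r + 13*G) + (-6 + G + r)) = r + G*(-6 + 14*G))
x(112, 361) - 53607 = (112 - 6*361 + 14*361²) - 53607 = (112 - 2166 + 14*130321) - 53607 = (112 - 2166 + 1824494) - 53607 = 1822440 - 53607 = 1768833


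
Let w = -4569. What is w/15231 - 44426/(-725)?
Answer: 224446627/3680825 ≈ 60.977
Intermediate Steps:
w/15231 - 44426/(-725) = -4569/15231 - 44426/(-725) = -4569*1/15231 - 44426*(-1/725) = -1523/5077 + 44426/725 = 224446627/3680825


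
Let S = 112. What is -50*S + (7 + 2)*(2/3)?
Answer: -5594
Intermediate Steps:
-50*S + (7 + 2)*(2/3) = -50*112 + (7 + 2)*(2/3) = -5600 + 9*(2*(1/3)) = -5600 + 9*(2/3) = -5600 + 6 = -5594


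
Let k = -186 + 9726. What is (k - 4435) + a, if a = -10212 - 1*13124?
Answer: -18231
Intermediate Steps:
k = 9540
a = -23336 (a = -10212 - 13124 = -23336)
(k - 4435) + a = (9540 - 4435) - 23336 = 5105 - 23336 = -18231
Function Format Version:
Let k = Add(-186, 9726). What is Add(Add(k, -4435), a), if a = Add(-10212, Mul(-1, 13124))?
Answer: -18231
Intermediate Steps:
k = 9540
a = -23336 (a = Add(-10212, -13124) = -23336)
Add(Add(k, -4435), a) = Add(Add(9540, -4435), -23336) = Add(5105, -23336) = -18231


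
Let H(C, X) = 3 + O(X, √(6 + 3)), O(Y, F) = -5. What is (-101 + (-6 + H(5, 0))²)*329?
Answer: -12173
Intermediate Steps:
H(C, X) = -2 (H(C, X) = 3 - 5 = -2)
(-101 + (-6 + H(5, 0))²)*329 = (-101 + (-6 - 2)²)*329 = (-101 + (-8)²)*329 = (-101 + 64)*329 = -37*329 = -12173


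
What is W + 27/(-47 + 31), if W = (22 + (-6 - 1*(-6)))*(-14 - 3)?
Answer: -6011/16 ≈ -375.69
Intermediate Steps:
W = -374 (W = (22 + (-6 + 6))*(-17) = (22 + 0)*(-17) = 22*(-17) = -374)
W + 27/(-47 + 31) = -374 + 27/(-47 + 31) = -374 + 27/(-16) = -374 - 1/16*27 = -374 - 27/16 = -6011/16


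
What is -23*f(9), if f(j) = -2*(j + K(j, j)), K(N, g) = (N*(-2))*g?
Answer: -7038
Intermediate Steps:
K(N, g) = -2*N*g (K(N, g) = (-2*N)*g = -2*N*g)
f(j) = -2*j + 4*j² (f(j) = -2*(j - 2*j*j) = -2*(j - 2*j²) = -2*j + 4*j²)
-23*f(9) = -46*9*(-1 + 2*9) = -46*9*(-1 + 18) = -46*9*17 = -23*306 = -7038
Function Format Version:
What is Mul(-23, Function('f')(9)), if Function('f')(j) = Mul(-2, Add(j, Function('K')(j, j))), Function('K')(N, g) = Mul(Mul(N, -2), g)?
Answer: -7038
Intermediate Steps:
Function('K')(N, g) = Mul(-2, N, g) (Function('K')(N, g) = Mul(Mul(-2, N), g) = Mul(-2, N, g))
Function('f')(j) = Add(Mul(-2, j), Mul(4, Pow(j, 2))) (Function('f')(j) = Mul(-2, Add(j, Mul(-2, j, j))) = Mul(-2, Add(j, Mul(-2, Pow(j, 2)))) = Add(Mul(-2, j), Mul(4, Pow(j, 2))))
Mul(-23, Function('f')(9)) = Mul(-23, Mul(2, 9, Add(-1, Mul(2, 9)))) = Mul(-23, Mul(2, 9, Add(-1, 18))) = Mul(-23, Mul(2, 9, 17)) = Mul(-23, 306) = -7038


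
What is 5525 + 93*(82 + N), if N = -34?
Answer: 9989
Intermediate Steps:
5525 + 93*(82 + N) = 5525 + 93*(82 - 34) = 5525 + 93*48 = 5525 + 4464 = 9989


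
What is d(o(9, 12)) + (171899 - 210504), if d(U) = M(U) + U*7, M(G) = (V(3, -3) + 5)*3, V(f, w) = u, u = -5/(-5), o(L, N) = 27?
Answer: -38398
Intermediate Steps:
u = 1 (u = -5*(-⅕) = 1)
V(f, w) = 1
M(G) = 18 (M(G) = (1 + 5)*3 = 6*3 = 18)
d(U) = 18 + 7*U (d(U) = 18 + U*7 = 18 + 7*U)
d(o(9, 12)) + (171899 - 210504) = (18 + 7*27) + (171899 - 210504) = (18 + 189) - 38605 = 207 - 38605 = -38398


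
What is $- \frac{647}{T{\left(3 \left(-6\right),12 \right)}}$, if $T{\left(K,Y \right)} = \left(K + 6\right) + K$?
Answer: $\frac{647}{30} \approx 21.567$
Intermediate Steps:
$T{\left(K,Y \right)} = 6 + 2 K$ ($T{\left(K,Y \right)} = \left(6 + K\right) + K = 6 + 2 K$)
$- \frac{647}{T{\left(3 \left(-6\right),12 \right)}} = - \frac{647}{6 + 2 \cdot 3 \left(-6\right)} = - \frac{647}{6 + 2 \left(-18\right)} = - \frac{647}{6 - 36} = - \frac{647}{-30} = \left(-647\right) \left(- \frac{1}{30}\right) = \frac{647}{30}$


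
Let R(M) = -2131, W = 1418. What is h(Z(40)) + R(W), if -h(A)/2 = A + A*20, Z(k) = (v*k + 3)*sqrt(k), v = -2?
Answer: -2131 + 6468*sqrt(10) ≈ 18323.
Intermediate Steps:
Z(k) = sqrt(k)*(3 - 2*k) (Z(k) = (-2*k + 3)*sqrt(k) = (3 - 2*k)*sqrt(k) = sqrt(k)*(3 - 2*k))
h(A) = -42*A (h(A) = -2*(A + A*20) = -2*(A + 20*A) = -42*A)
h(Z(40)) + R(W) = -42*sqrt(40)*(3 - 2*40) - 2131 = -42*2*sqrt(10)*(3 - 80) - 2131 = -42*2*sqrt(10)*(-77) - 2131 = -(-6468)*sqrt(10) - 2131 = 6468*sqrt(10) - 2131 = -2131 + 6468*sqrt(10)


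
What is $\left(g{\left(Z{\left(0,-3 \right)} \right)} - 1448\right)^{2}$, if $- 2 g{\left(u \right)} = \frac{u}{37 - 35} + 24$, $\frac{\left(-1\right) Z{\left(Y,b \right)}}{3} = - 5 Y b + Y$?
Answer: $2131600$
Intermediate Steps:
$Z{\left(Y,b \right)} = - 3 Y + 15 Y b$ ($Z{\left(Y,b \right)} = - 3 \left(- 5 Y b + Y\right) = - 3 \left(Y - 5 Y b\right) = - 3 Y + 15 Y b$)
$g{\left(u \right)} = -12 - \frac{u}{4}$ ($g{\left(u \right)} = - \frac{\frac{u}{37 - 35} + 24}{2} = - \frac{\frac{u}{2} + 24}{2} = - \frac{24 + \frac{u}{2}}{2} = -12 - \frac{u}{4}$)
$\left(g{\left(Z{\left(0,-3 \right)} \right)} - 1448\right)^{2} = \left(\left(-12 - \frac{3 \cdot 0 \left(-1 + 5 \left(-3\right)\right)}{4}\right) - 1448\right)^{2} = \left(\left(-12 - \frac{3 \cdot 0 \left(-1 - 15\right)}{4}\right) - 1448\right)^{2} = \left(\left(-12 - \frac{3 \cdot 0 \left(-16\right)}{4}\right) - 1448\right)^{2} = \left(\left(-12 - 0\right) - 1448\right)^{2} = \left(\left(-12 + 0\right) - 1448\right)^{2} = \left(-12 - 1448\right)^{2} = \left(-1460\right)^{2} = 2131600$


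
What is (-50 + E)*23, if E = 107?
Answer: 1311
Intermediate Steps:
(-50 + E)*23 = (-50 + 107)*23 = 57*23 = 1311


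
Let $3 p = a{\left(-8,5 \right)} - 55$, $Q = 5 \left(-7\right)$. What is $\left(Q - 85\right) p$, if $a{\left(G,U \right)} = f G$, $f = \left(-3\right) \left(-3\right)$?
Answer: $5080$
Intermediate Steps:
$Q = -35$
$f = 9$
$a{\left(G,U \right)} = 9 G$
$p = - \frac{127}{3}$ ($p = \frac{9 \left(-8\right) - 55}{3} = \frac{-72 - 55}{3} = \frac{1}{3} \left(-127\right) = - \frac{127}{3} \approx -42.333$)
$\left(Q - 85\right) p = \left(-35 - 85\right) \left(- \frac{127}{3}\right) = \left(-120\right) \left(- \frac{127}{3}\right) = 5080$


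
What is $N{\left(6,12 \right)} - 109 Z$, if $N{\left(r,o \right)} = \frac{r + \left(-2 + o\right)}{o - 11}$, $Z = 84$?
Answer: $-9140$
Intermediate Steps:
$N{\left(r,o \right)} = \frac{-2 + o + r}{-11 + o}$
$N{\left(6,12 \right)} - 109 Z = \frac{-2 + 12 + 6}{-11 + 12} - 9156 = 1^{-1} \cdot 16 - 9156 = 1 \cdot 16 - 9156 = 16 - 9156 = -9140$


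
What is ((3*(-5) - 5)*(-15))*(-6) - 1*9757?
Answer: -11557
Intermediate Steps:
((3*(-5) - 5)*(-15))*(-6) - 1*9757 = ((-15 - 5)*(-15))*(-6) - 9757 = -20*(-15)*(-6) - 9757 = 300*(-6) - 9757 = -1800 - 9757 = -11557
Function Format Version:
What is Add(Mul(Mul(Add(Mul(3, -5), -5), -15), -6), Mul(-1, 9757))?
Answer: -11557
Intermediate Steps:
Add(Mul(Mul(Add(Mul(3, -5), -5), -15), -6), Mul(-1, 9757)) = Add(Mul(Mul(Add(-15, -5), -15), -6), -9757) = Add(Mul(Mul(-20, -15), -6), -9757) = Add(Mul(300, -6), -9757) = Add(-1800, -9757) = -11557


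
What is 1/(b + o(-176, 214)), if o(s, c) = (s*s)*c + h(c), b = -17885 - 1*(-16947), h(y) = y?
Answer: 1/6628140 ≈ 1.5087e-7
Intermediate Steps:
b = -938 (b = -17885 + 16947 = -938)
o(s, c) = c + c*s² (o(s, c) = (s*s)*c + c = s²*c + c = c*s² + c = c + c*s²)
1/(b + o(-176, 214)) = 1/(-938 + 214*(1 + (-176)²)) = 1/(-938 + 214*(1 + 30976)) = 1/(-938 + 214*30977) = 1/(-938 + 6629078) = 1/6628140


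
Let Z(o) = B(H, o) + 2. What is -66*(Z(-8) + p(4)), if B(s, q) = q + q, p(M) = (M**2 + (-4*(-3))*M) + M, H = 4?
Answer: -3564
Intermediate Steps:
p(M) = M**2 + 13*M (p(M) = (M**2 + 12*M) + M = M**2 + 13*M)
B(s, q) = 2*q
Z(o) = 2 + 2*o (Z(o) = 2*o + 2 = 2 + 2*o)
-66*(Z(-8) + p(4)) = -66*((2 + 2*(-8)) + 4*(13 + 4)) = -66*((2 - 16) + 4*17) = -66*(-14 + 68) = -66*54 = -3564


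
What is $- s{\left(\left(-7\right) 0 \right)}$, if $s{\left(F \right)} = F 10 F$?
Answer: $0$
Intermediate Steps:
$s{\left(F \right)} = 10 F^{2}$ ($s{\left(F \right)} = 10 F F = 10 F^{2}$)
$- s{\left(\left(-7\right) 0 \right)} = - 10 \left(\left(-7\right) 0\right)^{2} = - 10 \cdot 0^{2} = - 10 \cdot 0 = \left(-1\right) 0 = 0$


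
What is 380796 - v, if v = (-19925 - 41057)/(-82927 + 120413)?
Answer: 7137289919/18743 ≈ 3.8080e+5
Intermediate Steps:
v = -30491/18743 (v = -60982/37486 = -60982*1/37486 = -30491/18743 ≈ -1.6268)
380796 - v = 380796 - 1*(-30491/18743) = 380796 + 30491/18743 = 7137289919/18743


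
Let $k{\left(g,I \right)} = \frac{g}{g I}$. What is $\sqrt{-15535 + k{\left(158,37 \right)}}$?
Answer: $\frac{3 i \sqrt{2363042}}{37} \approx 124.64 i$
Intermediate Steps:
$k{\left(g,I \right)} = \frac{1}{I}$ ($k{\left(g,I \right)} = \frac{g}{I g} = g \frac{1}{I g} = \frac{1}{I}$)
$\sqrt{-15535 + k{\left(158,37 \right)}} = \sqrt{-15535 + \frac{1}{37}} = \sqrt{- \frac{574794}{37}} = \frac{3 i \sqrt{2363042}}{37}$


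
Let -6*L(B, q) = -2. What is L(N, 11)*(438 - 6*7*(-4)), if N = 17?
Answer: 202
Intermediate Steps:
L(B, q) = 1/3 (L(B, q) = -1/6*(-2) = 1/3)
L(N, 11)*(438 - 6*7*(-4)) = (438 - 6*7*(-4))/3 = (438 - 42*(-4))/3 = (438 + 168)/3 = (1/3)*606 = 202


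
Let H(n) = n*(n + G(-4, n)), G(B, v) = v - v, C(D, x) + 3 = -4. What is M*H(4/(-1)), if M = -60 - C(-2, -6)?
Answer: -848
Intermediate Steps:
C(D, x) = -7 (C(D, x) = -3 - 4 = -7)
G(B, v) = 0
H(n) = n**2 (H(n) = n*(n + 0) = n*n = n**2)
M = -53 (M = -60 - 1*(-7) = -60 + 7 = -53)
M*H(4/(-1)) = -53*(4/(-1))**2 = -53*(4*(-1))**2 = -53*(-4)**2 = -53*16 = -848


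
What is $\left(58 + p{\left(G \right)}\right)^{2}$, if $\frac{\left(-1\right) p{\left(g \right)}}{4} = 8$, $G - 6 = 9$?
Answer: $676$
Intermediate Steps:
$G = 15$ ($G = 6 + 9 = 15$)
$p{\left(g \right)} = -32$ ($p{\left(g \right)} = \left(-4\right) 8 = -32$)
$\left(58 + p{\left(G \right)}\right)^{2} = \left(58 - 32\right)^{2} = 26^{2} = 676$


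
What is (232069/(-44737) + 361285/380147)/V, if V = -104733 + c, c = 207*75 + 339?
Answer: 72057527098/1511362764810591 ≈ 4.7677e-5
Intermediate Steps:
c = 15864 (c = 15525 + 339 = 15864)
V = -88869 (V = -104733 + 15864 = -88869)
(232069/(-44737) + 361285/380147)/V = (232069/(-44737) + 361285/380147)/(-88869) = (232069*(-1/44737) + 361285*(1/380147))*(-1/88869) = (-232069/44737 + 361285/380147)*(-1/88869) = -72057527098/17006636339*(-1/88869) = 72057527098/1511362764810591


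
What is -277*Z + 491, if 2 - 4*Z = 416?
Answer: 58321/2 ≈ 29161.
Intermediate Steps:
Z = -207/2 (Z = ½ - ¼*416 = ½ - 104 = -207/2 ≈ -103.50)
-277*Z + 491 = -277*(-207/2) + 491 = 57339/2 + 491 = 58321/2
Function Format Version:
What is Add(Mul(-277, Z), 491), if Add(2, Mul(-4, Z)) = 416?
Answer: Rational(58321, 2) ≈ 29161.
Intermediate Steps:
Z = Rational(-207, 2) (Z = Add(Rational(1, 2), Mul(Rational(-1, 4), 416)) = Add(Rational(1, 2), -104) = Rational(-207, 2) ≈ -103.50)
Add(Mul(-277, Z), 491) = Add(Mul(-277, Rational(-207, 2)), 491) = Add(Rational(57339, 2), 491) = Rational(58321, 2)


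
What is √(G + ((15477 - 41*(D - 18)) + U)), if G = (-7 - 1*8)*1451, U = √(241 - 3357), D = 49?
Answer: √(-7559 + 2*I*√779) ≈ 0.321 + 86.943*I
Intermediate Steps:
U = 2*I*√779 (U = √(-3116) = 2*I*√779 ≈ 55.821*I)
G = -21765 (G = (-7 - 8)*1451 = -15*1451 = -21765)
√(G + ((15477 - 41*(D - 18)) + U)) = √(-21765 + ((15477 - 41*(49 - 18)) + 2*I*√779)) = √(-21765 + ((15477 - 41*31) + 2*I*√779)) = √(-21765 + ((15477 - 1271) + 2*I*√779)) = √(-21765 + (14206 + 2*I*√779)) = √(-7559 + 2*I*√779)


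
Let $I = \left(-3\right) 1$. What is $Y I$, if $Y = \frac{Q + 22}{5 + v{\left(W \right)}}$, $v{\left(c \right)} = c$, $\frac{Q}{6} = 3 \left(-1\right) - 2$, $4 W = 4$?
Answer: $4$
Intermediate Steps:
$W = 1$ ($W = \frac{1}{4} \cdot 4 = 1$)
$Q = -30$ ($Q = 6 \left(3 \left(-1\right) - 2\right) = 6 \left(-3 - 2\right) = 6 \left(-5\right) = -30$)
$Y = - \frac{4}{3}$ ($Y = \frac{-30 + 22}{5 + 1} = - \frac{8}{6} = \left(-8\right) \frac{1}{6} = - \frac{4}{3} \approx -1.3333$)
$I = -3$
$Y I = \left(- \frac{4}{3}\right) \left(-3\right) = 4$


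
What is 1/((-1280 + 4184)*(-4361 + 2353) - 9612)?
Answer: -1/5840844 ≈ -1.7121e-7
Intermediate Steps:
1/((-1280 + 4184)*(-4361 + 2353) - 9612) = 1/(2904*(-2008) - 9612) = 1/(-5831232 - 9612) = 1/(-5840844) = -1/5840844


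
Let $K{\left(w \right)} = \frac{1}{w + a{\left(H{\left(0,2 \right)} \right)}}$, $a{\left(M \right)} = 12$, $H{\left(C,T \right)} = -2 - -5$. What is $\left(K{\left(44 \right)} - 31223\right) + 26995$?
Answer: $- \frac{236767}{56} \approx -4228.0$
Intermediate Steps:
$H{\left(C,T \right)} = 3$ ($H{\left(C,T \right)} = -2 + 5 = 3$)
$K{\left(w \right)} = \frac{1}{12 + w}$ ($K{\left(w \right)} = \frac{1}{w + 12} = \frac{1}{12 + w}$)
$\left(K{\left(44 \right)} - 31223\right) + 26995 = \left(\frac{1}{12 + 44} - 31223\right) + 26995 = \left(\frac{1}{56} - 31223\right) + 26995 = - \frac{1748487}{56} + 26995 = - \frac{236767}{56}$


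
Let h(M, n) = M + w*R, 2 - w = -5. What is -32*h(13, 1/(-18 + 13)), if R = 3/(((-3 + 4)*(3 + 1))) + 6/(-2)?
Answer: 88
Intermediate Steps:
w = 7 (w = 2 - 1*(-5) = 2 + 5 = 7)
R = -9/4 (R = 3/((1*4)) + 6*(-1/2) = 3/4 - 3 = -9/4 ≈ -2.2500)
h(M, n) = -63/4 + M (h(M, n) = M + 7*(-9/4) = M - 63/4 = -63/4 + M)
-32*h(13, 1/(-18 + 13)) = -32*(-63/4 + 13) = -32*(-11/4) = 88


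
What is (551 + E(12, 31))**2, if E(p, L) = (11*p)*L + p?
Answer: 21669025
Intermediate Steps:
E(p, L) = p + 11*L*p (E(p, L) = 11*L*p + p = p + 11*L*p)
(551 + E(12, 31))**2 = (551 + 12*(1 + 11*31))**2 = (551 + 12*(1 + 341))**2 = (551 + 12*342)**2 = (551 + 4104)**2 = 4655**2 = 21669025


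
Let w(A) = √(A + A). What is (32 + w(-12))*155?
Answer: 4960 + 310*I*√6 ≈ 4960.0 + 759.34*I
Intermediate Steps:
w(A) = √2*√A (w(A) = √(2*A) = √2*√A)
(32 + w(-12))*155 = (32 + √2*√(-12))*155 = (32 + √2*(2*I*√3))*155 = (32 + 2*I*√6)*155 = 4960 + 310*I*√6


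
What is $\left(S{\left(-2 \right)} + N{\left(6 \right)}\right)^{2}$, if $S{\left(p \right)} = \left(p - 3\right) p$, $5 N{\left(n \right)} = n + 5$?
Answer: $\frac{3721}{25} \approx 148.84$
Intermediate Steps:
$N{\left(n \right)} = 1 + \frac{n}{5}$ ($N{\left(n \right)} = \frac{n + 5}{5} = \frac{5 + n}{5} = 1 + \frac{n}{5}$)
$S{\left(p \right)} = p \left(-3 + p\right)$ ($S{\left(p \right)} = \left(-3 + p\right) p = p \left(-3 + p\right)$)
$\left(S{\left(-2 \right)} + N{\left(6 \right)}\right)^{2} = \left(- 2 \left(-3 - 2\right) + \left(1 + \frac{1}{5} \cdot 6\right)\right)^{2} = \left(\left(-2\right) \left(-5\right) + \left(1 + \frac{6}{5}\right)\right)^{2} = \left(10 + \frac{11}{5}\right)^{2} = \left(\frac{61}{5}\right)^{2} = \frac{3721}{25}$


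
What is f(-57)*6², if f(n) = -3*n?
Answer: 6156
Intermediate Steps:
f(-57)*6² = -3*(-57)*6² = 171*36 = 6156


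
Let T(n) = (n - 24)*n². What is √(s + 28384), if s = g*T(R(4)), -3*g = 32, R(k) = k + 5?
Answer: 8*√646 ≈ 203.33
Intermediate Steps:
R(k) = 5 + k
T(n) = n²*(-24 + n) (T(n) = (-24 + n)*n² = n²*(-24 + n))
g = -32/3 (g = -⅓*32 = -32/3 ≈ -10.667)
s = 12960 (s = -32*(5 + 4)²*(-24 + (5 + 4))/3 = -32*9²*(-24 + 9)/3 = -864*(-15) = -32/3*(-1215) = 12960)
√(s + 28384) = √(12960 + 28384) = √41344 = 8*√646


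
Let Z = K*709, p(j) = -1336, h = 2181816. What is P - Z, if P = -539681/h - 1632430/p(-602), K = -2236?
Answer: 578078957430011/364363272 ≈ 1.5865e+6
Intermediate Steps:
Z = -1585324 (Z = -2236*709 = -1585324)
P = 445117609883/364363272 (P = -539681/2181816 - 1632430/(-1336) = -539681*1/2181816 - 1632430*(-1/1336) = -539681/2181816 + 816215/668 = 445117609883/364363272 ≈ 1221.6)
P - Z = 445117609883/364363272 - 1*(-1585324) = 445117609883/364363272 + 1585324 = 578078957430011/364363272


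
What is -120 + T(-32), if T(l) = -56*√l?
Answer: -120 - 224*I*√2 ≈ -120.0 - 316.78*I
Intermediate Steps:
-120 + T(-32) = -120 - 224*I*√2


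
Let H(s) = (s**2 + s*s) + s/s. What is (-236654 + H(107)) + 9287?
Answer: -204468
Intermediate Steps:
H(s) = 1 + 2*s**2 (H(s) = (s**2 + s**2) + 1 = 2*s**2 + 1 = 1 + 2*s**2)
(-236654 + H(107)) + 9287 = (-236654 + (1 + 2*107**2)) + 9287 = (-236654 + (1 + 2*11449)) + 9287 = (-236654 + (1 + 22898)) + 9287 = (-236654 + 22899) + 9287 = -213755 + 9287 = -204468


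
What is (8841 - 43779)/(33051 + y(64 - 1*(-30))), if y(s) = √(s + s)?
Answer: -1154735838/1092368413 + 69876*√47/1092368413 ≈ -1.0567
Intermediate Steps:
y(s) = √2*√s (y(s) = √(2*s) = √2*√s)
(8841 - 43779)/(33051 + y(64 - 1*(-30))) = (8841 - 43779)/(33051 + √2*√(64 - 1*(-30))) = -34938/(33051 + √2*√(64 + 30)) = -34938/(33051 + √2*√94) = -34938/(33051 + 2*√47)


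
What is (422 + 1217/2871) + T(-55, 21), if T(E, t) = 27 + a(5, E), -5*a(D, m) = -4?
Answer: 6462964/14355 ≈ 450.22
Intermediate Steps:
a(D, m) = ⅘ (a(D, m) = -⅕*(-4) = ⅘)
T(E, t) = 139/5 (T(E, t) = 27 + ⅘ = 139/5)
(422 + 1217/2871) + T(-55, 21) = (422 + 1217/2871) + 139/5 = 1212779/2871 + 139/5 = 6462964/14355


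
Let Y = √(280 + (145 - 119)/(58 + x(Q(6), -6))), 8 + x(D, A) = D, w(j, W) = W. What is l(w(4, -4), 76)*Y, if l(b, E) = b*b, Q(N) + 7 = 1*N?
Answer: 16*√13746/7 ≈ 267.98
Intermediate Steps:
Q(N) = -7 + N (Q(N) = -7 + 1*N = -7 + N)
l(b, E) = b²
x(D, A) = -8 + D
Y = √13746/7 (Y = √(280 + (145 - 119)/(58 + (-8 + (-7 + 6)))) = √(280 + 26/(58 + (-8 - 1))) = √(280 + 26/(58 - 9)) = √(280 + 26/49) = √(13746/49) = √13746/7 ≈ 16.749)
l(w(4, -4), 76)*Y = (-4)²*(√13746/7) = 16*(√13746/7) = 16*√13746/7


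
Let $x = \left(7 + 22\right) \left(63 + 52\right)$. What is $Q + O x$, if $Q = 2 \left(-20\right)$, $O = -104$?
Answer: $-346880$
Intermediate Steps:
$x = 3335$ ($x = 29 \cdot 115 = 3335$)
$Q = -40$
$Q + O x = -40 - 346840 = -346880$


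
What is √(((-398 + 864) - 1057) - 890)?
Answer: I*√1481 ≈ 38.484*I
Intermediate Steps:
√(((-398 + 864) - 1057) - 890) = √((466 - 1057) - 890) = √(-591 - 890) = √(-1481) = I*√1481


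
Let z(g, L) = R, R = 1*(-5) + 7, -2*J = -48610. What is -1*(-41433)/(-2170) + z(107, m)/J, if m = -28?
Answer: -5754427/301382 ≈ -19.093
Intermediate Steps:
J = 24305 (J = -½*(-48610) = 24305)
R = 2 (R = -5 + 7 = 2)
z(g, L) = 2
-1*(-41433)/(-2170) + z(107, m)/J = -1*(-41433)/(-2170) + 2/24305 = 41433*(-1/2170) + 2*(1/24305) = -5919/310 + 2/24305 = -5754427/301382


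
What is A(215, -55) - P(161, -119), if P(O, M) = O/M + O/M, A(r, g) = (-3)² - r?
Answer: -3456/17 ≈ -203.29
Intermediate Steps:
A(r, g) = 9 - r
P(O, M) = 2*O/M
A(215, -55) - P(161, -119) = (9 - 1*215) - 2*161/(-119) = (9 - 215) - 2*161*(-1)/119 = -206 - 1*(-46/17) = -206 + 46/17 = -3456/17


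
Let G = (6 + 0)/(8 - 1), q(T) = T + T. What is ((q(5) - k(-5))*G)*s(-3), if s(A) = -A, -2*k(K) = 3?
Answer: 207/7 ≈ 29.571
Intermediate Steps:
k(K) = -3/2 (k(K) = -1/2*3 = -3/2)
q(T) = 2*T
G = 6/7 ≈ 0.85714
((q(5) - k(-5))*G)*s(-3) = ((2*5 - 1*(-3/2))*(6/7))*(-1*(-3)) = ((10 + 3/2)*(6/7))*3 = ((23/2)*(6/7))*3 = (69/7)*3 = 207/7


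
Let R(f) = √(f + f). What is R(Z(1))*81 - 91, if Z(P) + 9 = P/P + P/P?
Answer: -91 + 81*I*√14 ≈ -91.0 + 303.07*I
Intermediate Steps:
Z(P) = -7 (Z(P) = -9 + (P/P + P/P) = -9 + (1 + 1) = -9 + 2 = -7)
R(f) = √2*√f (R(f) = √(2*f) = √2*√f)
R(Z(1))*81 - 91 = (√2*√(-7))*81 - 91 = (√2*(I*√7))*81 - 91 = (I*√14)*81 - 91 = 81*I*√14 - 91 = -91 + 81*I*√14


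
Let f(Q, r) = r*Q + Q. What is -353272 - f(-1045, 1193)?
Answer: 894458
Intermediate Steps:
f(Q, r) = Q + Q*r (f(Q, r) = Q*r + Q = Q + Q*r)
-353272 - f(-1045, 1193) = -353272 - (-1045)*(1 + 1193) = -353272 - (-1045)*1194 = -353272 - 1*(-1247730) = -353272 + 1247730 = 894458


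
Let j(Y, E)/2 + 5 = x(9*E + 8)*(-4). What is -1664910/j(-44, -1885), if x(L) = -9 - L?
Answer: 92495/7533 ≈ 12.279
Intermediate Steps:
j(Y, E) = 126 + 72*E (j(Y, E) = -10 + 2*((-9 - (9*E + 8))*(-4)) = -10 + 2*((-9 - (8 + 9*E))*(-4)) = -10 + 2*((-9 + (-8 - 9*E))*(-4)) = -10 + 2*((-17 - 9*E)*(-4)) = -10 + 2*(68 + 36*E) = -10 + (136 + 72*E) = 126 + 72*E)
-1664910/j(-44, -1885) = -1664910/(126 + 72*(-1885)) = -1664910/(126 - 135720) = -1664910/(-135594) = -1664910*(-1/135594) = 92495/7533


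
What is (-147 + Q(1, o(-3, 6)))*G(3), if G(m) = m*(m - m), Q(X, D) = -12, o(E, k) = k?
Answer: 0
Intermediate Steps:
G(m) = 0 (G(m) = m*0 = 0)
(-147 + Q(1, o(-3, 6)))*G(3) = (-147 - 12)*0 = -159*0 = 0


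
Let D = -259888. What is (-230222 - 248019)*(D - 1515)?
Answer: 125013632123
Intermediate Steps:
(-230222 - 248019)*(D - 1515) = (-230222 - 248019)*(-259888 - 1515) = -478241*(-261403) = 125013632123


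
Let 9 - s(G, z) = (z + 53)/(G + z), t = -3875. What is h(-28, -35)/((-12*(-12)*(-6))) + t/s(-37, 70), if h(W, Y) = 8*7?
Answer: -2301953/3132 ≈ -734.98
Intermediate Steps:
h(W, Y) = 56
s(G, z) = 9 - (53 + z)/(G + z) (s(G, z) = 9 - (z + 53)/(G + z) = 9 - (53 + z)/(G + z))
h(-28, -35)/((-12*(-12)*(-6))) + t/s(-37, 70) = 56/((-12*(-12)*(-6))) - 3875*(-37 + 70)/(-53 + 8*70 + 9*(-37)) = 56/((144*(-6))) - 3875*33/(-53 + 560 - 333) = 56/(-864) - 3875/((1/33)*174) = 56*(-1/864) - 3875/58/11 = -7/108 - 3875*11/58 = -7/108 - 42625/58 = -2301953/3132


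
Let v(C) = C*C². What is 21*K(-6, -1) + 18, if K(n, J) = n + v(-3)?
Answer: -675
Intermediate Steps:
v(C) = C³
K(n, J) = -27 + n (K(n, J) = n + (-3)³ = n - 27 = -27 + n)
21*K(-6, -1) + 18 = 21*(-27 - 6) + 18 = 21*(-33) + 18 = -693 + 18 = -675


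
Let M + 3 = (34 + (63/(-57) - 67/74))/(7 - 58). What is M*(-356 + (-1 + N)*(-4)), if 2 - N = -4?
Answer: 48897860/35853 ≈ 1363.8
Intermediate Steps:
N = 6 (N = 2 - 1*(-4) = 2 + 4 = 6)
M = -260095/71706 (M = -3 + (34 + (63/(-57) - 67/74))/(7 - 58) = -3 + (34 + (63*(-1/57) - 67*1/74))/(-51) = -3 + (34 + (-21/19 - 67/74))*(-1/51) = -3 + (34 - 2827/1406)*(-1/51) = -3 + (44977/1406)*(-1/51) = -3 - 44977/71706 = -260095/71706 ≈ -3.6272)
M*(-356 + (-1 + N)*(-4)) = -260095*(-356 + (-1 + 6)*(-4))/71706 = -260095*(-356 + 5*(-4))/71706 = -260095*(-356 - 20)/71706 = -260095/71706*(-376) = 48897860/35853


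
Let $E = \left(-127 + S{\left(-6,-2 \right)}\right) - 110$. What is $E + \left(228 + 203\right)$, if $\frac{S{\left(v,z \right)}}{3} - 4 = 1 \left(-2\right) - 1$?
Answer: $197$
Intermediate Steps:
$S{\left(v,z \right)} = 3$ ($S{\left(v,z \right)} = 12 + 3 \left(1 \left(-2\right) - 1\right) = 12 + 3 \left(-2 - 1\right) = 12 + 3 \left(-3\right) = 12 - 9 = 3$)
$E = -234$ ($E = \left(-127 + 3\right) - 110 = -124 - 110 = -234$)
$E + \left(228 + 203\right) = -234 + \left(228 + 203\right) = -234 + 431 = 197$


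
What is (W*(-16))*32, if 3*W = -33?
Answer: 5632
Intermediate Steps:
W = -11 (W = (⅓)*(-33) = -11)
(W*(-16))*32 = -11*(-16)*32 = 176*32 = 5632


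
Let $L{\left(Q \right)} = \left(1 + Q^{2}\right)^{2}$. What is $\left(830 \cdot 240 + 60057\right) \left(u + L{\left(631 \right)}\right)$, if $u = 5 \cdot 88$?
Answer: $41100784454677788$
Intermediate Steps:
$u = 440$
$\left(830 \cdot 240 + 60057\right) \left(u + L{\left(631 \right)}\right) = \left(830 \cdot 240 + 60057\right) \left(440 + \left(1 + 631^{2}\right)^{2}\right) = \left(199200 + 60057\right) \left(440 + \left(1 + 398161\right)^{2}\right) = 259257 \left(440 + 398162^{2}\right) = 259257 \left(440 + 158532978244\right) = 259257 \cdot 158532978684 = 41100784454677788$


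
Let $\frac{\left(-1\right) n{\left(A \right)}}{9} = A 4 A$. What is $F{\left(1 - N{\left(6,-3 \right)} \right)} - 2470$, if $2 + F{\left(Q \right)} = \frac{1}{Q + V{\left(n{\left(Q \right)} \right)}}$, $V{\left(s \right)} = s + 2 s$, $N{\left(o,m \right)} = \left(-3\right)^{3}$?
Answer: $- \frac{209239969}{84644} \approx -2472.0$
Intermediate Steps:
$n{\left(A \right)} = - 36 A^{2}$ ($n{\left(A \right)} = - 9 A 4 A = - 9 \cdot 4 A A = - 9 \cdot 4 A^{2} = - 36 A^{2}$)
$N{\left(o,m \right)} = -27$
$V{\left(s \right)} = 3 s$
$F{\left(Q \right)} = -2 + \frac{1}{Q - 108 Q^{2}}$ ($F{\left(Q \right)} = -2 + \frac{1}{Q + 3 \left(- 36 Q^{2}\right)} = -2 + \frac{1}{Q - 108 Q^{2}}$)
$F{\left(1 - N{\left(6,-3 \right)} \right)} - 2470 = \frac{1 - 2 \left(1 - -27\right) + 216 \left(1 - -27\right)^{2}}{\left(1 - -27\right) \left(1 - 108 \left(1 - -27\right)\right)} - 2470 = \frac{1 - 2 \left(1 + 27\right) + 216 \left(1 + 27\right)^{2}}{\left(1 + 27\right) \left(1 - 108 \left(1 + 27\right)\right)} - 2470 = \frac{1 - 56 + 216 \cdot 28^{2}}{28 \left(1 - 3024\right)} - 2470 = \frac{1 - 56 + 216 \cdot 784}{28 \left(1 - 3024\right)} - 2470 = \frac{1 - 56 + 169344}{28 \left(-3023\right)} - 2470 = \frac{1}{28} \left(- \frac{1}{3023}\right) 169289 - 2470 = - \frac{169289}{84644} - 2470 = - \frac{209239969}{84644}$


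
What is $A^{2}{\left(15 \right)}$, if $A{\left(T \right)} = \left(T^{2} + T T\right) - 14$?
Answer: $190096$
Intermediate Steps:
$A{\left(T \right)} = -14 + 2 T^{2}$ ($A{\left(T \right)} = \left(T^{2} + T^{2}\right) - 14 = 2 T^{2} - 14 = -14 + 2 T^{2}$)
$A^{2}{\left(15 \right)} = \left(-14 + 2 \cdot 15^{2}\right)^{2} = \left(-14 + 2 \cdot 225\right)^{2} = \left(-14 + 450\right)^{2} = 436^{2} = 190096$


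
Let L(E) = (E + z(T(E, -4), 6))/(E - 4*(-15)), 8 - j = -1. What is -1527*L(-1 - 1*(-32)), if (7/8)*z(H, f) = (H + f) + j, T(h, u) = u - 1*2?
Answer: -441303/637 ≈ -692.78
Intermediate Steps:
j = 9 (j = 8 - 1*(-1) = 8 + 1 = 9)
T(h, u) = -2 + u (T(h, u) = u - 2 = -2 + u)
z(H, f) = 72/7 + 8*H/7 + 8*f/7 (z(H, f) = 8*((H + f) + 9)/7 = 8*(9 + H + f)/7 = 72/7 + 8*H/7 + 8*f/7)
L(E) = (72/7 + E)/(60 + E) (L(E) = (E + (72/7 + 8*(-2 - 4)/7 + (8/7)*6))/(E - 4*(-15)) = (E + (72/7 + (8/7)*(-6) + 48/7))/(E + 60) = (E + (72/7 - 48/7 + 48/7))/(60 + E) = (E + 72/7)/(60 + E) = (72/7 + E)/(60 + E))
-1527*L(-1 - 1*(-32)) = -1527*(72/7 + (-1 - 1*(-32)))/(60 + (-1 - 1*(-32))) = -1527*(72/7 + (-1 + 32))/(60 + (-1 + 32)) = -1527*(72/7 + 31)/(60 + 31) = -1527*289/(91*7) = -1527*289/637 = -441303/637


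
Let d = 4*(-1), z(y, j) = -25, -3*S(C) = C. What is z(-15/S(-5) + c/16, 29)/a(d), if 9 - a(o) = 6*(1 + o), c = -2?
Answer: -25/27 ≈ -0.92593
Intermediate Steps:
S(C) = -C/3
d = -4
a(o) = 3 - 6*o (a(o) = 9 - 6*(1 + o) = 9 - (6 + 6*o) = 9 + (-6 - 6*o) = 3 - 6*o)
z(-15/S(-5) + c/16, 29)/a(d) = -25/(3 - 6*(-4)) = -25/(3 + 24) = -25/27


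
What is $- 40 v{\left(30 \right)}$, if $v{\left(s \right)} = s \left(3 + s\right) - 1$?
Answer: $-39560$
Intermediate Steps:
$v{\left(s \right)} = -1 + s \left(3 + s\right)$
$- 40 v{\left(30 \right)} = - 40 \left(-1 + 30^{2} + 3 \cdot 30\right) = - 40 \left(-1 + 900 + 90\right) = \left(-40\right) 989 = -39560$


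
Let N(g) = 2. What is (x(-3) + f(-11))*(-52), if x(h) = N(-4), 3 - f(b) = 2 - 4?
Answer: -364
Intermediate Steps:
f(b) = 5 (f(b) = 3 - (2 - 4) = 3 - 1*(-2) = 3 + 2 = 5)
x(h) = 2
(x(-3) + f(-11))*(-52) = (2 + 5)*(-52) = 7*(-52) = -364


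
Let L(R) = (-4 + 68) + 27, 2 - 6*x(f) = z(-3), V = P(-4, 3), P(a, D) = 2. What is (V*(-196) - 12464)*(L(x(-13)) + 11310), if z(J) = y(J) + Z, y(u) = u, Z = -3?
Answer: -146571256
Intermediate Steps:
V = 2
z(J) = -3 + J (z(J) = J - 3 = -3 + J)
x(f) = 4/3 (x(f) = ⅓ - (-3 - 3)/6 = ⅓ - ⅙*(-6) = ⅓ + 1 = 4/3)
L(R) = 91 (L(R) = 64 + 27 = 91)
(V*(-196) - 12464)*(L(x(-13)) + 11310) = (2*(-196) - 12464)*(91 + 11310) = (-392 - 12464)*11401 = -12856*11401 = -146571256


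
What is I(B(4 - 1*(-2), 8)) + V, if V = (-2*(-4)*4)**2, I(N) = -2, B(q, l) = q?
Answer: 1022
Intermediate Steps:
V = 1024 (V = (8*4)**2 = 32**2 = 1024)
I(B(4 - 1*(-2), 8)) + V = -2 + 1024 = 1022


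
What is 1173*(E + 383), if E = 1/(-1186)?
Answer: 532820001/1186 ≈ 4.4926e+5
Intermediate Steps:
E = -1/1186 ≈ -0.00084317
1173*(E + 383) = 1173*(-1/1186 + 383) = 1173*(454237/1186) = 532820001/1186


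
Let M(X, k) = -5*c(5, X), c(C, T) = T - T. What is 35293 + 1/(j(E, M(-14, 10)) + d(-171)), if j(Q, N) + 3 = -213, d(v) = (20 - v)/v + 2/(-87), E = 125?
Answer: 38003391562/1076797 ≈ 35293.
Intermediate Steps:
c(C, T) = 0
d(v) = -2/87 + (20 - v)/v (d(v) = (20 - v)/v + 2*(-1/87) = (20 - v)/v - 2/87 = -2/87 + (20 - v)/v)
M(X, k) = 0 (M(X, k) = -5*0 = 0)
j(Q, N) = -216 (j(Q, N) = -3 - 213 = -216)
35293 + 1/(j(E, M(-14, 10)) + d(-171)) = 35293 + 1/(-216 + (-89/87 + 20/(-171))) = 35293 + 1/(-216 + (-89/87 + 20*(-1/171))) = 35293 + 1/(-216 + (-89/87 - 20/171)) = 35293 + 1/(-216 - 5653/4959) = 35293 + 1/(-1076797/4959) = 35293 - 4959/1076797 = 38003391562/1076797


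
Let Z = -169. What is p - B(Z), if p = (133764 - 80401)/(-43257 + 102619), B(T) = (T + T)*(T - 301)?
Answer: -9430193957/59362 ≈ -1.5886e+5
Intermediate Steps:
B(T) = 2*T*(-301 + T) (B(T) = (2*T)*(-301 + T) = 2*T*(-301 + T))
p = 53363/59362 ≈ 0.89894
p - B(Z) = 53363/59362 - 2*(-169)*(-301 - 169) = 53363/59362 - 2*(-169)*(-470) = 53363/59362 - 1*158860 = 53363/59362 - 158860 = -9430193957/59362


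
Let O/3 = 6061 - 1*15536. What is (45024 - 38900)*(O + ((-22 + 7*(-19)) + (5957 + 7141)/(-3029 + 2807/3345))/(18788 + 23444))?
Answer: -4654064951304324575/26736018121 ≈ -1.7407e+8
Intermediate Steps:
O = -28425 (O = 3*(6061 - 1*15536) = 3*(6061 - 15536) = 3*(-9475) = -28425)
(45024 - 38900)*(O + ((-22 + 7*(-19)) + (5957 + 7141)/(-3029 + 2807/3345))/(18788 + 23444)) = (45024 - 38900)*(-28425 + ((-22 + 7*(-19)) + (5957 + 7141)/(-3029 + 2807/3345))/(18788 + 23444)) = 6124*(-28425 + ((-22 - 133) + 13098/(-3029 + 2807*(1/3345)))/42232) = 6124*(-28425 + (-155 + 13098/(-3029 + 2807/3345))*(1/42232)) = 6124*(-28425 + (-155 + 13098/(-10129198/3345))*(1/42232)) = 6124*(-28425 + (-155 + 13098*(-3345/10129198))*(1/42232)) = 6124*(-28425 + (-155 - 21906405/5064599)*(1/42232)) = 6124*(-28425 - 806919250/5064599*1/42232) = 6124*(-28425 - 403459625/106944072484) = 6124*(-3039885663817325/106944072484) = -4654064951304324575/26736018121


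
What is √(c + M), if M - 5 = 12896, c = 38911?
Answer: 2*√12953 ≈ 227.62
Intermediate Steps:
M = 12901 (M = 5 + 12896 = 12901)
√(c + M) = √(38911 + 12901) = √51812 = 2*√12953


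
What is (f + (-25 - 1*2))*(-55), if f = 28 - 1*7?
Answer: 330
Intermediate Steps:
f = 21 (f = 28 - 7 = 21)
(f + (-25 - 1*2))*(-55) = (21 + (-25 - 1*2))*(-55) = (21 + (-25 - 2))*(-55) = (21 - 27)*(-55) = -6*(-55) = 330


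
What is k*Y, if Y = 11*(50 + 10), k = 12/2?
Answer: 3960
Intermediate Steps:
k = 6 (k = 12*(1/2) = 6)
Y = 660 (Y = 11*60 = 660)
k*Y = 6*660 = 3960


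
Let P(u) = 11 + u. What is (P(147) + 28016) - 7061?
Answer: 21113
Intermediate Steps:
(P(147) + 28016) - 7061 = ((11 + 147) + 28016) - 7061 = (158 + 28016) - 7061 = 28174 - 7061 = 21113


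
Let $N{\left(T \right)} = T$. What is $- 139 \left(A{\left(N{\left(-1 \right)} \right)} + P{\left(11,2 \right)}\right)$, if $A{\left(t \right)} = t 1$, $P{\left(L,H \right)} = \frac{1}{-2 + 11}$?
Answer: $\frac{1112}{9} \approx 123.56$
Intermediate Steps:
$P{\left(L,H \right)} = \frac{1}{9}$
$A{\left(t \right)} = t$
$- 139 \left(A{\left(N{\left(-1 \right)} \right)} + P{\left(11,2 \right)}\right) = - 139 \left(-1 + \frac{1}{9}\right) = \left(-139\right) \left(- \frac{8}{9}\right) = \frac{1112}{9}$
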